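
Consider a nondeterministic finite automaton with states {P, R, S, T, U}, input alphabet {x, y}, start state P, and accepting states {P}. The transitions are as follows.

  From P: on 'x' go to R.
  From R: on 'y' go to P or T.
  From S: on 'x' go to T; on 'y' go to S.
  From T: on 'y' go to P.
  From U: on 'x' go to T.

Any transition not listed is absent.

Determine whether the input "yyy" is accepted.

No

Start in {P}.
Read 'y': {P} → ∅.
The set is empty and remains empty for the remaining 2 symbols.
The final set ∅ contains no accepting state.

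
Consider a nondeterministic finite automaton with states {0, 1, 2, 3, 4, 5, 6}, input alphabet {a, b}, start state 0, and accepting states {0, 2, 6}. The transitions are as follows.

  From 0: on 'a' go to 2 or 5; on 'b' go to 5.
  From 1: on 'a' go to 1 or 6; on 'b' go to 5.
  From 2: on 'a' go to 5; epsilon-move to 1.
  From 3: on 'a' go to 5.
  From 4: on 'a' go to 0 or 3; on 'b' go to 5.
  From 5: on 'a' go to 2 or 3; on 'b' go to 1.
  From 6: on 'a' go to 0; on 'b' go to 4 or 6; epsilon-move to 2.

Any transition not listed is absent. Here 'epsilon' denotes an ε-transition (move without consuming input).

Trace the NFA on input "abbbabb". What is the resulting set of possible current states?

{1, 2, 4, 5, 6}

Start in {0}.
Read 'a': {0} → {1, 2, 5}.
Read 'b': {1, 2, 5} → {1, 5}.
Read 'b': {1, 5} → {1, 5}.
Read 'b': {1, 5} → {1, 5}.
Read 'a': {1, 5} → {1, 2, 3, 6}.
Read 'b': {1, 2, 3, 6} → {1, 2, 4, 5, 6}.
Read 'b': {1, 2, 4, 5, 6} → {1, 2, 4, 5, 6}.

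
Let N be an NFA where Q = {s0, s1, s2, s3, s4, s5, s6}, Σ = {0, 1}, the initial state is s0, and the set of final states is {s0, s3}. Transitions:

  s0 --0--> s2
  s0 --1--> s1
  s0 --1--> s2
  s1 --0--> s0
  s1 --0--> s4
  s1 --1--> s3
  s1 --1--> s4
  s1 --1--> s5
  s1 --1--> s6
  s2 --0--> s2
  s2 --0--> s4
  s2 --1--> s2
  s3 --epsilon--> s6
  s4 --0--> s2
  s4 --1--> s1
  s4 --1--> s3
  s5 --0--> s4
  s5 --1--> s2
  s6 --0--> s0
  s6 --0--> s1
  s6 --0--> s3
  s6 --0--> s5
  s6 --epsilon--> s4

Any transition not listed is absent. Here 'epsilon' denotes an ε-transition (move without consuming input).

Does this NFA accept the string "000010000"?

Start in {s0}.
Read '0': s0→{s2}; now {s2}.
Read '0': s2→{s2, s4}; now {s2, s4}.
Read '0': s2→{s2, s4}, s4→{s2}; now {s2, s4}.
Read '0': s2→{s2, s4}, s4→{s2}; now {s2, s4}.
Read '1': s2→{s2}, s4→{s1, s3}; union {s1, s2, s3}; ε-closure = {s1, s2, s3, s4, s6}.
Read '0': s1→{s0, s4}, s2→{s2, s4}, s3→∅, s4→{s2}, s6→{s0, s1, s3, s5}; union {s0, s1, s2, s3, s4, s5}; ε-closure = {s0, s1, s2, s3, s4, s5, s6}.
Read '0': s0→{s2}, s1→{s0, s4}, s2→{s2, s4}, s3→∅, s4→{s2}, s5→{s4}, s6→{s0, s1, s3, s5}; union {s0, s1, s2, s3, s4, s5}; ε-closure = {s0, s1, s2, s3, s4, s5, s6}.
Read '0': s0→{s2}, s1→{s0, s4}, s2→{s2, s4}, s3→∅, s4→{s2}, s5→{s4}, s6→{s0, s1, s3, s5}; union {s0, s1, s2, s3, s4, s5}; ε-closure = {s0, s1, s2, s3, s4, s5, s6}.
Read '0': s0→{s2}, s1→{s0, s4}, s2→{s2, s4}, s3→∅, s4→{s2}, s5→{s4}, s6→{s0, s1, s3, s5}; union {s0, s1, s2, s3, s4, s5}; ε-closure = {s0, s1, s2, s3, s4, s5, s6}.
The final set {s0, s1, s2, s3, s4, s5, s6} contains the accepting states s0, s3.

Yes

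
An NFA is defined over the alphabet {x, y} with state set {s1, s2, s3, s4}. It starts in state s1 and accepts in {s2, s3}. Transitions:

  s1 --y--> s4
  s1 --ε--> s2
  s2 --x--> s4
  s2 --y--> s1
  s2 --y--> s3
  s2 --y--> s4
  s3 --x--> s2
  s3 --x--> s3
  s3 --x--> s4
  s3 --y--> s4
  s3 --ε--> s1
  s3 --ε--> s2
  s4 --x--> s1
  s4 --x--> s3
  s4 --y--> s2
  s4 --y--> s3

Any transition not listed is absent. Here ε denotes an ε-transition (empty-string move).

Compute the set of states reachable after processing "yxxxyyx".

Start: ε-closure({s1}) = {s1, s2}.
Read 'y': s1→{s4}, s2→{s1, s3, s4}; union {s1, s3, s4}; ε-closure = {s1, s2, s3, s4}.
Read 'x': s1→∅, s2→{s4}, s3→{s2, s3, s4}, s4→{s1, s3}; now {s1, s2, s3, s4}.
Read 'x': s1→∅, s2→{s4}, s3→{s2, s3, s4}, s4→{s1, s3}; now {s1, s2, s3, s4}.
Read 'x': s1→∅, s2→{s4}, s3→{s2, s3, s4}, s4→{s1, s3}; now {s1, s2, s3, s4}.
Read 'y': s1→{s4}, s2→{s1, s3, s4}, s3→{s4}, s4→{s2, s3}; now {s1, s2, s3, s4}.
Read 'y': s1→{s4}, s2→{s1, s3, s4}, s3→{s4}, s4→{s2, s3}; now {s1, s2, s3, s4}.
Read 'x': s1→∅, s2→{s4}, s3→{s2, s3, s4}, s4→{s1, s3}; now {s1, s2, s3, s4}.

{s1, s2, s3, s4}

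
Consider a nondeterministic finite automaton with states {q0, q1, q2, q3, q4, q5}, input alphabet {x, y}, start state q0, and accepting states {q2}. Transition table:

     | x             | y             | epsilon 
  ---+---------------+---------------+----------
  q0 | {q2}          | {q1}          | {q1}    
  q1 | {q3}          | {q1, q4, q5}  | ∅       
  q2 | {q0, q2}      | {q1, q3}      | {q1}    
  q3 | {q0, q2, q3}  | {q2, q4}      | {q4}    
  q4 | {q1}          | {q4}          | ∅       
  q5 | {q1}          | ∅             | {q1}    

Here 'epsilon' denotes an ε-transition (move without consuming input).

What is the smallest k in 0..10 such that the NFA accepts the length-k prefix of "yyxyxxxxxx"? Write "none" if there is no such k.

Start: ε-closure({q0}) = {q0, q1}.
Read 'y': {q0, q1} → {q1, q4, q5}.
Read 'y': {q1, q4, q5} → {q1, q4, q5}.
Read 'x': {q1, q4, q5} → {q1, q3, q4}.
Read 'y': {q1, q3, q4} → {q1, q2, q4, q5}.
None of the earlier sets intersect F, but {q1, q2, q4, q5} does.

4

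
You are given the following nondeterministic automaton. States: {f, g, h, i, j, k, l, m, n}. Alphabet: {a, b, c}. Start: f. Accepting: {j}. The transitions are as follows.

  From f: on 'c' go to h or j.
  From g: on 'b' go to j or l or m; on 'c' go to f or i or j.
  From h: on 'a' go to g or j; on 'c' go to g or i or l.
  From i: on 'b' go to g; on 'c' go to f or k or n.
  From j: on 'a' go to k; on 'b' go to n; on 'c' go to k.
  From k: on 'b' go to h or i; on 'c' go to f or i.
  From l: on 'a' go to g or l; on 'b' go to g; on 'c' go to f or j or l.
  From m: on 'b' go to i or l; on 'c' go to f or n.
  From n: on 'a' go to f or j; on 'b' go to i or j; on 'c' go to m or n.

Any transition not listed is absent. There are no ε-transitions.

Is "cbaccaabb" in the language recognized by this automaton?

Yes

Start in {f}.
Read 'c': f→{h, j}; now {h, j}.
Read 'b': h→∅, j→{n}; now {n}.
Read 'a': n→{f, j}; now {f, j}.
Read 'c': f→{h, j}, j→{k}; now {h, j, k}.
Read 'c': h→{g, i, l}, j→{k}, k→{f, i}; now {f, g, i, k, l}.
Read 'a': f→∅, g→∅, i→∅, k→∅, l→{g, l}; now {g, l}.
Read 'a': g→∅, l→{g, l}; now {g, l}.
Read 'b': g→{j, l, m}, l→{g}; now {g, j, l, m}.
Read 'b': g→{j, l, m}, j→{n}, l→{g}, m→{i, l}; now {g, i, j, l, m, n}.
The final set {g, i, j, l, m, n} contains the accepting state j.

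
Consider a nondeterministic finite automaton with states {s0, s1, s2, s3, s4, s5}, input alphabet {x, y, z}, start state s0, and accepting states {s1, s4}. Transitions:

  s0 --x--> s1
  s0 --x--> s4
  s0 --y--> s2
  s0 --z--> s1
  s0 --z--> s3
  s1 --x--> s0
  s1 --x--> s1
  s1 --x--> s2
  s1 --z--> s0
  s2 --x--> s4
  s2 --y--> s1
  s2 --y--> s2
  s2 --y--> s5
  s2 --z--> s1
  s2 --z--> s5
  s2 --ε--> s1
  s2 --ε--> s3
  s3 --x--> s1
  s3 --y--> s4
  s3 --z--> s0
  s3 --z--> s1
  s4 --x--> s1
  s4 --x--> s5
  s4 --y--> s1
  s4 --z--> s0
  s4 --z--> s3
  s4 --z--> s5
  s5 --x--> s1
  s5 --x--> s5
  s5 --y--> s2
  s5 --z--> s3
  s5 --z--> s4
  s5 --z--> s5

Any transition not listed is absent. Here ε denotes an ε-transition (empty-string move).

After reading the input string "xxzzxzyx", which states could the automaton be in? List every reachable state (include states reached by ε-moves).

{s0, s1, s2, s3, s4, s5}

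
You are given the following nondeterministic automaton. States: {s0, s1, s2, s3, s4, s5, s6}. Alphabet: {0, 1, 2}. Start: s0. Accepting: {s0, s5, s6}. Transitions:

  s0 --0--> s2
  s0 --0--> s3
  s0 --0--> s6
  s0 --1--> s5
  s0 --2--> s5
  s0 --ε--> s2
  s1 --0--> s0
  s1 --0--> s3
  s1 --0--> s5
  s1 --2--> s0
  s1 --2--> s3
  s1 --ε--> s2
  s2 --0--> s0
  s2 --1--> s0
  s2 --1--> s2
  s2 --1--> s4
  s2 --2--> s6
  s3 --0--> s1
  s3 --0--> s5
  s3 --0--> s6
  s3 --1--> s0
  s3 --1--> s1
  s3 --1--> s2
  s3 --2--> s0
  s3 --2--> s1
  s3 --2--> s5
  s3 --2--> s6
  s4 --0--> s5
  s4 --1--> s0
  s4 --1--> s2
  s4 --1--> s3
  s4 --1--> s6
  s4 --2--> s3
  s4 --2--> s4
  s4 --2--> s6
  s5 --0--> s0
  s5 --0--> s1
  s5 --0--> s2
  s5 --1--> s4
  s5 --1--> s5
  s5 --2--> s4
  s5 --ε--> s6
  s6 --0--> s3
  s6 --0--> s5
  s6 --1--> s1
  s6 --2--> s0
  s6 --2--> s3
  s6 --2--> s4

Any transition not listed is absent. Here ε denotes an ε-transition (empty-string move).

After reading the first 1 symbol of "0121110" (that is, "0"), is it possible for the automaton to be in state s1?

No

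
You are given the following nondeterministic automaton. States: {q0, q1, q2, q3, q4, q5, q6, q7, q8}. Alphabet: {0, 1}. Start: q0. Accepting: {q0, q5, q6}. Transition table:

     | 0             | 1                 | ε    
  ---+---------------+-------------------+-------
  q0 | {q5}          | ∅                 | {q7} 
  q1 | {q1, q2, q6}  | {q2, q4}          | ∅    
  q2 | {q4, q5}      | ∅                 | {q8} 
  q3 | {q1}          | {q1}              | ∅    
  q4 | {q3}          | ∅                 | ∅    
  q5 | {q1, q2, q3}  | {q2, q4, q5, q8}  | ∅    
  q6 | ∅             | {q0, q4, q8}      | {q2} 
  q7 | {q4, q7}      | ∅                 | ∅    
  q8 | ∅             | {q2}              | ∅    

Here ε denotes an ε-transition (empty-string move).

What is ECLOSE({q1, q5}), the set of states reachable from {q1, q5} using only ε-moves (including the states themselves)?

Begin with {q1, q5}.
No ε-moves leave this set, so the closure equals the set itself.

{q1, q5}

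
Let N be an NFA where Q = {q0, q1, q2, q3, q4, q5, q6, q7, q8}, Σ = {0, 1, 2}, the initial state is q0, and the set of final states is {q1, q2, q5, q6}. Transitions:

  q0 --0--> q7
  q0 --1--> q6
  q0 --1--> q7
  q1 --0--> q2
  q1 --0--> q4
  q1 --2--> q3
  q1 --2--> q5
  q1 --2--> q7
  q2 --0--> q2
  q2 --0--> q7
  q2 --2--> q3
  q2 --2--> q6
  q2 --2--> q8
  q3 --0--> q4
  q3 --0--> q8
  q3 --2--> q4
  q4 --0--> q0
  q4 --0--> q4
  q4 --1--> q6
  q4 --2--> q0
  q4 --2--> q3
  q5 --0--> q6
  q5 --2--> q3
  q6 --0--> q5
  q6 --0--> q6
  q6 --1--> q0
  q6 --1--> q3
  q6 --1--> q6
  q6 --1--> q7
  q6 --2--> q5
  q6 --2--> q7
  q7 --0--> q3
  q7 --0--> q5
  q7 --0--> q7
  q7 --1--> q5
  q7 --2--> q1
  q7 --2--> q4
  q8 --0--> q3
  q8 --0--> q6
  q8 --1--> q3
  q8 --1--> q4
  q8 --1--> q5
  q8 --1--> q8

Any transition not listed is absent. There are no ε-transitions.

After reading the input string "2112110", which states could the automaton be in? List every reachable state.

Start in {q0}.
Read '2': q0→∅; now ∅.
The set is empty and remains empty for the remaining 6 symbols.

∅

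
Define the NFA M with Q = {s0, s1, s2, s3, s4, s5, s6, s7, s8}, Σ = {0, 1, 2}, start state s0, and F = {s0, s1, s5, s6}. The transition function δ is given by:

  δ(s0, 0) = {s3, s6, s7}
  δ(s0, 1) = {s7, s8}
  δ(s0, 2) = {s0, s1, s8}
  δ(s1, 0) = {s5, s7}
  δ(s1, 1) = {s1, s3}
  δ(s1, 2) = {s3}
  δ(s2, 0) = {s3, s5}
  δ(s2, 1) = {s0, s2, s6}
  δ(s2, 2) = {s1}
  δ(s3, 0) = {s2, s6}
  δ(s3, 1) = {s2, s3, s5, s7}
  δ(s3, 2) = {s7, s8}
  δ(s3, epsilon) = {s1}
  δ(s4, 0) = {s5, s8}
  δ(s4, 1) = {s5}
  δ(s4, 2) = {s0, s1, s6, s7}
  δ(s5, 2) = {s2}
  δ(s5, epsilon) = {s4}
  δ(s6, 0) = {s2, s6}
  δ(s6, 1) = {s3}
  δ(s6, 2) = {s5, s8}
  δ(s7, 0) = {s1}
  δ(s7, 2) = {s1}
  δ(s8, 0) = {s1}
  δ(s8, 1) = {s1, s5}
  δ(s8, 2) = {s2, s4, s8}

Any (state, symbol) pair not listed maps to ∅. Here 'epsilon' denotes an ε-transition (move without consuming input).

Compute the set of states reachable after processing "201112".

{s0, s1, s2, s3, s4, s5, s6, s7, s8}

Start in {s0}.
Read '2': {s0} → {s0, s1, s8}.
Read '0': {s0, s1, s8} → {s1, s3, s4, s5, s6, s7}.
Read '1': {s1, s3, s4, s5, s6, s7} → {s1, s2, s3, s4, s5, s7}.
Read '1': {s1, s2, s3, s4, s5, s7} → {s0, s1, s2, s3, s4, s5, s6, s7}.
Read '1': {s0, s1, s2, s3, s4, s5, s6, s7} → {s0, s1, s2, s3, s4, s5, s6, s7, s8}.
Read '2': {s0, s1, s2, s3, s4, s5, s6, s7, s8} → {s0, s1, s2, s3, s4, s5, s6, s7, s8}.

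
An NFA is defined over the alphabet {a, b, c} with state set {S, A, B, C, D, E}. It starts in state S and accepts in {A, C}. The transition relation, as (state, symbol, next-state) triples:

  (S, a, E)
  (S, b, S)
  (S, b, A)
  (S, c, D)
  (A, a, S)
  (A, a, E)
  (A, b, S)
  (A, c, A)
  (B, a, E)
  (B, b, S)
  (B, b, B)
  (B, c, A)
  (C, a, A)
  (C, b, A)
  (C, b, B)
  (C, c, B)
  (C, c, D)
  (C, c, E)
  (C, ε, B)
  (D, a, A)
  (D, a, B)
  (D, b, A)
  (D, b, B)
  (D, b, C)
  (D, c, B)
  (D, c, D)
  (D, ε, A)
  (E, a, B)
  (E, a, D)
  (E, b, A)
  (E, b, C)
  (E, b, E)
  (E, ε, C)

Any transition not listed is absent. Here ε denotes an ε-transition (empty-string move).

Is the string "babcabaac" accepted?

Start in {S}.
Read 'b': S→{S, A}; now {S, A}.
Read 'a': S→{E}, A→{S, E}; union {S, E}; ε-closure = {S, B, C, E}.
Read 'b': S→{S, A}, B→{S, B}, C→{A, B}, E→{A, C, E}; now {S, A, B, C, E}.
Read 'c': S→{D}, A→{A}, B→{A}, C→{B, D, E}, E→∅; union {A, B, D, E}; ε-closure = {A, B, C, D, E}.
Read 'a': A→{S, E}, B→{E}, C→{A}, D→{A, B}, E→{B, D}; union {S, A, B, D, E}; ε-closure = {S, A, B, C, D, E}.
Read 'b': S→{S, A}, A→{S}, B→{S, B}, C→{A, B}, D→{A, B, C}, E→{A, C, E}; now {S, A, B, C, E}.
Read 'a': S→{E}, A→{S, E}, B→{E}, C→{A}, E→{B, D}; union {S, A, B, D, E}; ε-closure = {S, A, B, C, D, E}.
Read 'a': S→{E}, A→{S, E}, B→{E}, C→{A}, D→{A, B}, E→{B, D}; union {S, A, B, D, E}; ε-closure = {S, A, B, C, D, E}.
Read 'c': S→{D}, A→{A}, B→{A}, C→{B, D, E}, D→{B, D}, E→∅; union {A, B, D, E}; ε-closure = {A, B, C, D, E}.
The final set {A, B, C, D, E} contains the accepting states A, C.

Yes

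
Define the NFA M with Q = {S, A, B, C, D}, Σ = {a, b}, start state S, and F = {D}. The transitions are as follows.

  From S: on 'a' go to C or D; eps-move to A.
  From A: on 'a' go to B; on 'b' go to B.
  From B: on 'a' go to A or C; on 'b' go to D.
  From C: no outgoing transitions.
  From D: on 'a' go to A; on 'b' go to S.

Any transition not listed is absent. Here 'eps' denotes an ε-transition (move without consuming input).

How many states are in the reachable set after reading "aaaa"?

Start: ε-closure({S}) = {S, A}.
Read 'a': S→{C, D}, A→{B}; now {B, C, D}.
Read 'a': B→{A, C}, C→∅, D→{A}; now {A, C}.
Read 'a': A→{B}, C→∅; now {B}.
Read 'a': B→{A, C}; now {A, C}.
That set has 2 states.

2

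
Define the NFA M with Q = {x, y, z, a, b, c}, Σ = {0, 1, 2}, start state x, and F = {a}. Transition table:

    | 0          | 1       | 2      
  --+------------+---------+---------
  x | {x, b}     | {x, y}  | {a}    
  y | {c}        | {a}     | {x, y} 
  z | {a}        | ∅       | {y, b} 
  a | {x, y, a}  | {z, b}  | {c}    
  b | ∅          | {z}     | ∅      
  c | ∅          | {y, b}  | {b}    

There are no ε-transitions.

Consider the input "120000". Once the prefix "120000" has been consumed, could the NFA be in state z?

No

Start in {x}.
Read '1': x→{x, y}; now {x, y}.
Read '2': x→{a}, y→{x, y}; now {x, y, a}.
Read '0': x→{x, b}, y→{c}, a→{x, y, a}; now {x, y, a, b, c}.
Read '0': x→{x, b}, y→{c}, a→{x, y, a}, b→∅, c→∅; now {x, y, a, b, c}.
Read '0': x→{x, b}, y→{c}, a→{x, y, a}, b→∅, c→∅; now {x, y, a, b, c}.
Read '0': x→{x, b}, y→{c}, a→{x, y, a}, b→∅, c→∅; now {x, y, a, b, c}.
State z is not in {x, y, a, b, c}.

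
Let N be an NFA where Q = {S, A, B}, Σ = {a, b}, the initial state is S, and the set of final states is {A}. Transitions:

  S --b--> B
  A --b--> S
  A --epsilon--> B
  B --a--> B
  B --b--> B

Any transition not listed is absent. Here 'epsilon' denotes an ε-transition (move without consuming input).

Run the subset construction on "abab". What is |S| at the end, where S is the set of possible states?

0

Start in {S}.
Read 'a': S→∅; now ∅.
The set is empty and remains empty for the remaining 3 symbols.
That set has 0 states.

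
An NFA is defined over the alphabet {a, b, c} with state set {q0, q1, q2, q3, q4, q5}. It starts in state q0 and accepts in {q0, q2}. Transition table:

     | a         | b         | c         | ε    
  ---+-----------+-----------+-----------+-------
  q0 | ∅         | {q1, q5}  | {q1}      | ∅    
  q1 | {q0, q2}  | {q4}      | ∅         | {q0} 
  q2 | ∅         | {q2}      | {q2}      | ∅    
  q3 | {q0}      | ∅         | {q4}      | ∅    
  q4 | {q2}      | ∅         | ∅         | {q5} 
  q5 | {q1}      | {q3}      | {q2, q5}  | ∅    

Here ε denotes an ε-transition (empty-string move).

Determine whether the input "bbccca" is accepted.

Yes

Start in {q0}.
Read 'b': {q0} → {q0, q1, q5}.
Read 'b': {q0, q1, q5} → {q0, q1, q3, q4, q5}.
Read 'c': {q0, q1, q3, q4, q5} → {q0, q1, q2, q4, q5}.
Read 'c': {q0, q1, q2, q4, q5} → {q0, q1, q2, q5}.
Read 'c': {q0, q1, q2, q5} → {q0, q1, q2, q5}.
Read 'a': {q0, q1, q2, q5} → {q0, q1, q2}.
The final set {q0, q1, q2} contains the accepting states q0, q2.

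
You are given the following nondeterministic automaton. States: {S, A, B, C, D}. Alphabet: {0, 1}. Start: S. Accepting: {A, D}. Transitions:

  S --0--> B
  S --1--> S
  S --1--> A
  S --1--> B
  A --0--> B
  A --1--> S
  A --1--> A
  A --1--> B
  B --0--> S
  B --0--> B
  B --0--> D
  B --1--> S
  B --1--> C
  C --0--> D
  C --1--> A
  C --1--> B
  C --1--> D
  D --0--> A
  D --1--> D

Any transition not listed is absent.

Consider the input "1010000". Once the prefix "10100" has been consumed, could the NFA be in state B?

Yes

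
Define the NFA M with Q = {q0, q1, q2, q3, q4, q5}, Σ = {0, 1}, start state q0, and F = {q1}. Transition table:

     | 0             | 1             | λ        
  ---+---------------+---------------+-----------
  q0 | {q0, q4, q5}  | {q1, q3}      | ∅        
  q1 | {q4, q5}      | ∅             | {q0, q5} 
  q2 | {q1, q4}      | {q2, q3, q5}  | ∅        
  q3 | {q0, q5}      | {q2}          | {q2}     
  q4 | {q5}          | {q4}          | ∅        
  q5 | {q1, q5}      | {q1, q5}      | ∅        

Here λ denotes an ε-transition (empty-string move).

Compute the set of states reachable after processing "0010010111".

Start in {q0}.
Read '0': q0→{q0, q4, q5}; now {q0, q4, q5}.
Read '0': q0→{q0, q4, q5}, q4→{q5}, q5→{q1, q5}; now {q0, q1, q4, q5}.
Read '1': q0→{q1, q3}, q1→∅, q4→{q4}, q5→{q1, q5}; union {q1, q3, q4, q5}; ε-closure = {q0, q1, q2, q3, q4, q5}.
Read '0': q0→{q0, q4, q5}, q1→{q4, q5}, q2→{q1, q4}, q3→{q0, q5}, q4→{q5}, q5→{q1, q5}; now {q0, q1, q4, q5}.
Read '0': q0→{q0, q4, q5}, q1→{q4, q5}, q4→{q5}, q5→{q1, q5}; now {q0, q1, q4, q5}.
Read '1': q0→{q1, q3}, q1→∅, q4→{q4}, q5→{q1, q5}; union {q1, q3, q4, q5}; ε-closure = {q0, q1, q2, q3, q4, q5}.
Read '0': q0→{q0, q4, q5}, q1→{q4, q5}, q2→{q1, q4}, q3→{q0, q5}, q4→{q5}, q5→{q1, q5}; now {q0, q1, q4, q5}.
Read '1': q0→{q1, q3}, q1→∅, q4→{q4}, q5→{q1, q5}; union {q1, q3, q4, q5}; ε-closure = {q0, q1, q2, q3, q4, q5}.
Read '1': q0→{q1, q3}, q1→∅, q2→{q2, q3, q5}, q3→{q2}, q4→{q4}, q5→{q1, q5}; union {q1, q2, q3, q4, q5}; ε-closure = {q0, q1, q2, q3, q4, q5}.
Read '1': q0→{q1, q3}, q1→∅, q2→{q2, q3, q5}, q3→{q2}, q4→{q4}, q5→{q1, q5}; union {q1, q2, q3, q4, q5}; ε-closure = {q0, q1, q2, q3, q4, q5}.

{q0, q1, q2, q3, q4, q5}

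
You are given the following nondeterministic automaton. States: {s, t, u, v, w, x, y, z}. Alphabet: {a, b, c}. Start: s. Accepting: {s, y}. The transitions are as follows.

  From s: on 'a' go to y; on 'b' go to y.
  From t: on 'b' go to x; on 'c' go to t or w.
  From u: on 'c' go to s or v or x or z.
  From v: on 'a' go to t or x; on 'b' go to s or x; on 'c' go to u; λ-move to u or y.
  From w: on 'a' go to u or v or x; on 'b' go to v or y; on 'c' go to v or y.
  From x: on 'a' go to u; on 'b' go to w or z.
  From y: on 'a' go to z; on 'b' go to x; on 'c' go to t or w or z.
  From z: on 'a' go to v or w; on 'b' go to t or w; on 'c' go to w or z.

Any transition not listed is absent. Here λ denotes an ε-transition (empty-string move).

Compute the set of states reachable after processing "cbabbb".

Start in {s}.
Read 'c': s→∅; now ∅.
The set is empty and remains empty for the remaining 5 symbols.

∅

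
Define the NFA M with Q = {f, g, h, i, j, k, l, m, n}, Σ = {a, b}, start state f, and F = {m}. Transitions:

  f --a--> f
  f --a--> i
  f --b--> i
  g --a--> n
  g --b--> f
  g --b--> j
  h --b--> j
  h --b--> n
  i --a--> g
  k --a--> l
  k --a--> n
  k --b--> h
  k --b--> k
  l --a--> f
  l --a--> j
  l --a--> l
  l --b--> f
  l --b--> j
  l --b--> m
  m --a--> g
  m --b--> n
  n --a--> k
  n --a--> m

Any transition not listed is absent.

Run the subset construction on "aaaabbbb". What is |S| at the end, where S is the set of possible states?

4

Start in {f}.
Read 'a': f→{f, i}; now {f, i}.
Read 'a': f→{f, i}, i→{g}; now {f, g, i}.
Read 'a': f→{f, i}, g→{n}, i→{g}; now {f, g, i, n}.
Read 'a': f→{f, i}, g→{n}, i→{g}, n→{k, m}; now {f, g, i, k, m, n}.
Read 'b': f→{i}, g→{f, j}, i→∅, k→{h, k}, m→{n}, n→∅; now {f, h, i, j, k, n}.
Read 'b': f→{i}, h→{j, n}, i→∅, j→∅, k→{h, k}, n→∅; now {h, i, j, k, n}.
Read 'b': h→{j, n}, i→∅, j→∅, k→{h, k}, n→∅; now {h, j, k, n}.
Read 'b': h→{j, n}, j→∅, k→{h, k}, n→∅; now {h, j, k, n}.
That set has 4 states.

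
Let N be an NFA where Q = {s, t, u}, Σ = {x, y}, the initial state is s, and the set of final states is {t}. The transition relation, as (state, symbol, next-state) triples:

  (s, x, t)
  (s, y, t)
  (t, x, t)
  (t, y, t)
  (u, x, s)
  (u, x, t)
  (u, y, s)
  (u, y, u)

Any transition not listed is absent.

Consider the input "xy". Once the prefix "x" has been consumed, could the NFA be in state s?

No

Start in {s}.
Read 'x': s→{t}; now {t}.
State s is not in {t}.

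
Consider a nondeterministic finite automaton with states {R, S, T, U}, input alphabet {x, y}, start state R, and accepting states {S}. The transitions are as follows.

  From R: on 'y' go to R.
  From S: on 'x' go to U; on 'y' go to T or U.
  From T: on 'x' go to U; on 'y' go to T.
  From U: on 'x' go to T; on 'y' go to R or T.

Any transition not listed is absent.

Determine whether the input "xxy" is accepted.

Start in {R}.
Read 'x': R→∅; now ∅.
The set is empty and remains empty for the remaining 2 symbols.
The final set ∅ contains no accepting state.

No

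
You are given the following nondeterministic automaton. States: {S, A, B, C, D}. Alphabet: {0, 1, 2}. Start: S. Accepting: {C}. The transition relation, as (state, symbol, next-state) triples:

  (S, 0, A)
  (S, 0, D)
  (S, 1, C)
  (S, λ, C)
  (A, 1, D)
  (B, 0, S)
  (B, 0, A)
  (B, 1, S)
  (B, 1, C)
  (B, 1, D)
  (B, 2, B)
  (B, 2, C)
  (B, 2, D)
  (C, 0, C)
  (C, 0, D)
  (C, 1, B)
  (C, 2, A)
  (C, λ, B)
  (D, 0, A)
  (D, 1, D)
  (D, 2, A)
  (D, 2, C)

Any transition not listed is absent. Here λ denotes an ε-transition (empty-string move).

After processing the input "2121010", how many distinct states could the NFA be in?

5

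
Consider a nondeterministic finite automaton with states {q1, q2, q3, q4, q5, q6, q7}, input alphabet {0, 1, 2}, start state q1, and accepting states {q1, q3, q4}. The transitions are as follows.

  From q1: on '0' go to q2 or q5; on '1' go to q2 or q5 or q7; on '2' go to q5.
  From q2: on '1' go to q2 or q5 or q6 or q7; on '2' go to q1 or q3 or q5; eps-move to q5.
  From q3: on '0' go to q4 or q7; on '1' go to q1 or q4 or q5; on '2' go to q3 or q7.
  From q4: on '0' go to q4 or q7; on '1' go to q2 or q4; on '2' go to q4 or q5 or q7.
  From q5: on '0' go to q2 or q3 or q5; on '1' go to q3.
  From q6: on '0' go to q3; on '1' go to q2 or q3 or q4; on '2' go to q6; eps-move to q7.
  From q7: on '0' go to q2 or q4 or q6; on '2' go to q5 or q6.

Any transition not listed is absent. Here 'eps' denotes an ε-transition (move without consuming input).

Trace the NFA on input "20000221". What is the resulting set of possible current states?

Start in {q1}.
Read '2': q1→{q5}; now {q5}.
Read '0': q5→{q2, q3, q5}; now {q2, q3, q5}.
Read '0': q2→∅, q3→{q4, q7}, q5→{q2, q3, q5}; now {q2, q3, q4, q5, q7}.
Read '0': q2→∅, q3→{q4, q7}, q4→{q4, q7}, q5→{q2, q3, q5}, q7→{q2, q4, q6}; now {q2, q3, q4, q5, q6, q7}.
Read '0': q2→∅, q3→{q4, q7}, q4→{q4, q7}, q5→{q2, q3, q5}, q6→{q3}, q7→{q2, q4, q6}; now {q2, q3, q4, q5, q6, q7}.
Read '2': q2→{q1, q3, q5}, q3→{q3, q7}, q4→{q4, q5, q7}, q5→∅, q6→{q6}, q7→{q5, q6}; now {q1, q3, q4, q5, q6, q7}.
Read '2': q1→{q5}, q3→{q3, q7}, q4→{q4, q5, q7}, q5→∅, q6→{q6}, q7→{q5, q6}; now {q3, q4, q5, q6, q7}.
Read '1': q3→{q1, q4, q5}, q4→{q2, q4}, q5→{q3}, q6→{q2, q3, q4}, q7→∅; now {q1, q2, q3, q4, q5}.

{q1, q2, q3, q4, q5}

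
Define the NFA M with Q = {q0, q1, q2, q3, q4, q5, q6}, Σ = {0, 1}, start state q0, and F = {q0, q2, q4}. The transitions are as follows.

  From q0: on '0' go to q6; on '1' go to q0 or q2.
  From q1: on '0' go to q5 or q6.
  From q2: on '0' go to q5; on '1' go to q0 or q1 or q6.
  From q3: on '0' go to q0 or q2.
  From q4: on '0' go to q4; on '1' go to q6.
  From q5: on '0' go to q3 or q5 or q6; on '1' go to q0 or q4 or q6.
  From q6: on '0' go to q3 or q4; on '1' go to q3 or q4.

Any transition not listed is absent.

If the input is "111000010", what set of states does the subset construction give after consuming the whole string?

Start in {q0}.
Read '1': {q0} → {q0, q2}.
Read '1': {q0, q2} → {q0, q1, q2, q6}.
Read '1': {q0, q1, q2, q6} → {q0, q1, q2, q3, q4, q6}.
Read '0': {q0, q1, q2, q3, q4, q6} → {q0, q2, q3, q4, q5, q6}.
Read '0': {q0, q2, q3, q4, q5, q6} → {q0, q2, q3, q4, q5, q6}.
Read '0': {q0, q2, q3, q4, q5, q6} → {q0, q2, q3, q4, q5, q6}.
Read '0': {q0, q2, q3, q4, q5, q6} → {q0, q2, q3, q4, q5, q6}.
Read '1': {q0, q2, q3, q4, q5, q6} → {q0, q1, q2, q3, q4, q6}.
Read '0': {q0, q1, q2, q3, q4, q6} → {q0, q2, q3, q4, q5, q6}.

{q0, q2, q3, q4, q5, q6}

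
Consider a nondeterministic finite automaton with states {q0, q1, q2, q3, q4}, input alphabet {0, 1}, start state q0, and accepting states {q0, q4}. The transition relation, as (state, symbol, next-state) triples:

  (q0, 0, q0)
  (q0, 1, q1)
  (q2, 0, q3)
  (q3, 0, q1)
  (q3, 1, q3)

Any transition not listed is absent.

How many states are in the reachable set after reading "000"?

Start in {q0}.
Read '0': {q0} → {q0}.
Read '0': {q0} → {q0}.
Read '0': {q0} → {q0}.
That set has 1 state.

1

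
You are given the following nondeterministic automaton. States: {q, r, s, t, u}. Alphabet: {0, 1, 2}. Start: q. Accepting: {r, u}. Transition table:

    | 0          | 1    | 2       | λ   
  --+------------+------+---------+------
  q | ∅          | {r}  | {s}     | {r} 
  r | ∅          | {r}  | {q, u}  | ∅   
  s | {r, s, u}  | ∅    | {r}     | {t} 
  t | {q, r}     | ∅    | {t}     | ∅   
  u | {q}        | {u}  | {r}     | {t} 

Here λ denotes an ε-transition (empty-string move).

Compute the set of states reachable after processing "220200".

{q, r, s, t, u}

Start: ε-closure({q}) = {q, r}.
Read '2': q→{s}, r→{q, u}; union {q, s, u}; ε-closure = {q, r, s, t, u}.
Read '2': q→{s}, r→{q, u}, s→{r}, t→{t}, u→{r}; now {q, r, s, t, u}.
Read '0': q→∅, r→∅, s→{r, s, u}, t→{q, r}, u→{q}; union {q, r, s, u}; ε-closure = {q, r, s, t, u}.
Read '2': q→{s}, r→{q, u}, s→{r}, t→{t}, u→{r}; now {q, r, s, t, u}.
Read '0': q→∅, r→∅, s→{r, s, u}, t→{q, r}, u→{q}; union {q, r, s, u}; ε-closure = {q, r, s, t, u}.
Read '0': q→∅, r→∅, s→{r, s, u}, t→{q, r}, u→{q}; union {q, r, s, u}; ε-closure = {q, r, s, t, u}.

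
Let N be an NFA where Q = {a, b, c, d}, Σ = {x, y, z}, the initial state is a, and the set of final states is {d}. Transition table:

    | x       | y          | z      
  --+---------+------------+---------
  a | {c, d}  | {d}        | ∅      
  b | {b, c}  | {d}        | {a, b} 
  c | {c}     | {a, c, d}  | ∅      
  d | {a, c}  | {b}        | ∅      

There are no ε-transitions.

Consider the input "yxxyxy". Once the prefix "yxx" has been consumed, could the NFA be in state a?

No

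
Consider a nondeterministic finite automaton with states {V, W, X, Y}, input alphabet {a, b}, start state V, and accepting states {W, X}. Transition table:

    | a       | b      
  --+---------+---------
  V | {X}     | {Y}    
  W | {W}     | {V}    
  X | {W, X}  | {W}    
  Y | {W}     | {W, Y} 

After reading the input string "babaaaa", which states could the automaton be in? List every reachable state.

{W, X}

Start in {V}.
Read 'b': V→{Y}; now {Y}.
Read 'a': Y→{W}; now {W}.
Read 'b': W→{V}; now {V}.
Read 'a': V→{X}; now {X}.
Read 'a': X→{W, X}; now {W, X}.
Read 'a': W→{W}, X→{W, X}; now {W, X}.
Read 'a': W→{W}, X→{W, X}; now {W, X}.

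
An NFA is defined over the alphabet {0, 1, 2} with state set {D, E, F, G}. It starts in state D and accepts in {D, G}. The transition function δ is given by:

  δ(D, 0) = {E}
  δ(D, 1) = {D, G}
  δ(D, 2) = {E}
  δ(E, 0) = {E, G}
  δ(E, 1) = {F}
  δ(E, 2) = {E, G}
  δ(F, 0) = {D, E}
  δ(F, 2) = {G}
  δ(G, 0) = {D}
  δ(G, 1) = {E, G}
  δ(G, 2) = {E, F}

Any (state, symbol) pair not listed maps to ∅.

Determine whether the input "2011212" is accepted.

Yes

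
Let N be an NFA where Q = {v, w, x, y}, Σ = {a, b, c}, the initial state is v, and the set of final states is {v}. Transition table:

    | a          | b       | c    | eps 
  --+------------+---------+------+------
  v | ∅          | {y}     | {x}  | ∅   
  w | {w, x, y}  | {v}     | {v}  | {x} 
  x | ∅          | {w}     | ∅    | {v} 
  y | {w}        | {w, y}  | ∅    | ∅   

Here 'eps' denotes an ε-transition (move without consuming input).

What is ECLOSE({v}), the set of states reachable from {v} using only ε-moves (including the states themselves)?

{v}

Begin with {v}.
No ε-moves leave this set, so the closure equals the set itself.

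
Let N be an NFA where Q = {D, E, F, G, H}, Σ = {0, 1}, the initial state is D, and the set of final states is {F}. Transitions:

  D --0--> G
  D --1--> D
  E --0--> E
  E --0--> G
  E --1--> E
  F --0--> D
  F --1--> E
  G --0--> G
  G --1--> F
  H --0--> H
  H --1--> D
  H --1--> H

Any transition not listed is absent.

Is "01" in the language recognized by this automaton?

Start in {D}.
Read '0': D→{G}; now {G}.
Read '1': G→{F}; now {F}.
The final set {F} contains the accepting state F.

Yes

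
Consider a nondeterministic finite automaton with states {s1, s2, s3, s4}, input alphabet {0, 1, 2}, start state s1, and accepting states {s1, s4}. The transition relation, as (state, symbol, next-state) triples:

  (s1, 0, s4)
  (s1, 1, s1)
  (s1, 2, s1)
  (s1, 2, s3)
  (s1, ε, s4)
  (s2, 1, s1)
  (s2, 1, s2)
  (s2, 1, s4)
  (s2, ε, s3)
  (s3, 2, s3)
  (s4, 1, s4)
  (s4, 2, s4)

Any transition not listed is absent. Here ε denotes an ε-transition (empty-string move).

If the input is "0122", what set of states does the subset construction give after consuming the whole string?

{s4}

Start: ε-closure({s1}) = {s1, s4}.
Read '0': {s1, s4} → {s4}.
Read '1': {s4} → {s4}.
Read '2': {s4} → {s4}.
Read '2': {s4} → {s4}.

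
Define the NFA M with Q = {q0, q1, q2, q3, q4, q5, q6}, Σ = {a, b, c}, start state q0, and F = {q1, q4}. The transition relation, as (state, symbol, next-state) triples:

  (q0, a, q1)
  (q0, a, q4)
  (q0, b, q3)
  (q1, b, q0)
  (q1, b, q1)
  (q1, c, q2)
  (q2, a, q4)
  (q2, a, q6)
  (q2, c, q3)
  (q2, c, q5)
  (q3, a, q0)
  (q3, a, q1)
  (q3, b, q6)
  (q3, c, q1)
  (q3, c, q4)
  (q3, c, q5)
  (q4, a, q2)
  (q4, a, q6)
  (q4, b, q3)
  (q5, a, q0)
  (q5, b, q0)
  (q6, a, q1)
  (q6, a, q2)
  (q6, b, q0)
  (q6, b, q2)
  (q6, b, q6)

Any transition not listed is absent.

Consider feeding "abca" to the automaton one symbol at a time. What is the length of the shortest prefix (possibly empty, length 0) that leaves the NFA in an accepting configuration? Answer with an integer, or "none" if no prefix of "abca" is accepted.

Start in {q0}.
Read 'a': q0→{q1, q4}; now {q1, q4}.
None of the earlier sets intersect F, but {q1, q4} does.

1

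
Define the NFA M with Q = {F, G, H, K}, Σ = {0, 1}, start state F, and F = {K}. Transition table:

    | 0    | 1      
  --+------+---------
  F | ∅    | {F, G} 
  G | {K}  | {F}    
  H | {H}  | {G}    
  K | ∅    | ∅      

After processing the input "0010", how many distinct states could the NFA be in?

Start in {F}.
Read '0': F→∅; now ∅.
The set is empty and remains empty for the remaining 3 symbols.
That set has 0 states.

0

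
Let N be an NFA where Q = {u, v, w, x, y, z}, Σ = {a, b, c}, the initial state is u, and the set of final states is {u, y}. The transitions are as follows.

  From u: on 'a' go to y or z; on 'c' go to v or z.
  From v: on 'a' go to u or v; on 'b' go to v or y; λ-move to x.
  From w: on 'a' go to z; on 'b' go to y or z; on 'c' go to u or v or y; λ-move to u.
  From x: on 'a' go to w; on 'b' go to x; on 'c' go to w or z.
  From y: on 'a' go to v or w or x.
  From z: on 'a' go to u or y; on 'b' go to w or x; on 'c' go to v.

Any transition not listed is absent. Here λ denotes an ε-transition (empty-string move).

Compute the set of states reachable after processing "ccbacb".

Start in {u}.
Read 'c': {u} → {v, x, z}.
Read 'c': {v, x, z} → {u, v, w, x, z}.
Read 'b': {u, v, w, x, z} → {u, v, w, x, y, z}.
Read 'a': {u, v, w, x, y, z} → {u, v, w, x, y, z}.
Read 'c': {u, v, w, x, y, z} → {u, v, w, x, y, z}.
Read 'b': {u, v, w, x, y, z} → {u, v, w, x, y, z}.

{u, v, w, x, y, z}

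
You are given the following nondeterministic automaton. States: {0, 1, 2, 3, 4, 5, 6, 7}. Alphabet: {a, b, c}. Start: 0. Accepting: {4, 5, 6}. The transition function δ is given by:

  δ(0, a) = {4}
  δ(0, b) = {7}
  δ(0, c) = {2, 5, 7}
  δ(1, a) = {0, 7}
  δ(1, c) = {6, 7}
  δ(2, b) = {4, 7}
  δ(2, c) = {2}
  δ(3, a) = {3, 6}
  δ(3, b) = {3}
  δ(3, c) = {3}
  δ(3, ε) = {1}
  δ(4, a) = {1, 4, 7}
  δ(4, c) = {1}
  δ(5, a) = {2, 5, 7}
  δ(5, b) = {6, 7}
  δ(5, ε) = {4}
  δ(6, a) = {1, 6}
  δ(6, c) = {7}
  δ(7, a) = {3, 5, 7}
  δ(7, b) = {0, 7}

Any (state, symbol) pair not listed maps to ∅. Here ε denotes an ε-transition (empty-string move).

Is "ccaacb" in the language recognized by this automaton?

Start in {0}.
Read 'c': 0→{2, 5, 7}; union {2, 5, 7}; ε-closure = {2, 4, 5, 7}.
Read 'c': 2→{2}, 4→{1}, 5→∅, 7→∅; now {1, 2}.
Read 'a': 1→{0, 7}, 2→∅; now {0, 7}.
Read 'a': 0→{4}, 7→{3, 5, 7}; union {3, 4, 5, 7}; ε-closure = {1, 3, 4, 5, 7}.
Read 'c': 1→{6, 7}, 3→{3}, 4→{1}, 5→∅, 7→∅; now {1, 3, 6, 7}.
Read 'b': 1→∅, 3→{3}, 6→∅, 7→{0, 7}; union {0, 3, 7}; ε-closure = {0, 1, 3, 7}.
The final set {0, 1, 3, 7} contains no accepting state.

No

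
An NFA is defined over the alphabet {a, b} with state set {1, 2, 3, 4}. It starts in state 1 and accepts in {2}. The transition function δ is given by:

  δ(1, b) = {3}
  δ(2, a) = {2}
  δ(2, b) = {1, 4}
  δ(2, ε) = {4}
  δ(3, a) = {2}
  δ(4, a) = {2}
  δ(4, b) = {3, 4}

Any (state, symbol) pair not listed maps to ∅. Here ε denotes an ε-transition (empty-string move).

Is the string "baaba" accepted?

Start in {1}.
Read 'b': {1} → {3}.
Read 'a': {3} → {2, 4}.
Read 'a': {2, 4} → {2, 4}.
Read 'b': {2, 4} → {1, 3, 4}.
Read 'a': {1, 3, 4} → {2, 4}.
The final set {2, 4} contains the accepting state 2.

Yes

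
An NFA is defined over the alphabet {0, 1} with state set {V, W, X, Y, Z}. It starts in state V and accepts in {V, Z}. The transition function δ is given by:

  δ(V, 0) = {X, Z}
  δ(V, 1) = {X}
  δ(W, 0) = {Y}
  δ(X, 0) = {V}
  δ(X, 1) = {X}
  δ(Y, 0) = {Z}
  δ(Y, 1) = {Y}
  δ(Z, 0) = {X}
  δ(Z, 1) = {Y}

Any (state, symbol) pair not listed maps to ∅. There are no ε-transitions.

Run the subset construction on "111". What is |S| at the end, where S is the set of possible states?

1

Start in {V}.
Read '1': V→{X}; now {X}.
Read '1': X→{X}; now {X}.
Read '1': X→{X}; now {X}.
That set has 1 state.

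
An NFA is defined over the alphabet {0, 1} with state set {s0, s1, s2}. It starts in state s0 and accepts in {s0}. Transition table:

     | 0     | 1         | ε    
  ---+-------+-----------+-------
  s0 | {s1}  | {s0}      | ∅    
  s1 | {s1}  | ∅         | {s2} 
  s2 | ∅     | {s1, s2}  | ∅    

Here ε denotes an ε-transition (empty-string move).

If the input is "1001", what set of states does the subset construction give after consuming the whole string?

Start in {s0}.
Read '1': s0→{s0}; now {s0}.
Read '0': s0→{s1}; union {s1}; ε-closure = {s1, s2}.
Read '0': s1→{s1}, s2→∅; union {s1}; ε-closure = {s1, s2}.
Read '1': s1→∅, s2→{s1, s2}; now {s1, s2}.

{s1, s2}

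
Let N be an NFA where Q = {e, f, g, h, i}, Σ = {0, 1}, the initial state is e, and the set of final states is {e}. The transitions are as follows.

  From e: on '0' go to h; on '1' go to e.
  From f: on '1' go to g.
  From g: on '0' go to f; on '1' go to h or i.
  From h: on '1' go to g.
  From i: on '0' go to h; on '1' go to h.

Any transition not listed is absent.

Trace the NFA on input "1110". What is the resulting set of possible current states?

Start in {e}.
Read '1': e→{e}; now {e}.
Read '1': e→{e}; now {e}.
Read '1': e→{e}; now {e}.
Read '0': e→{h}; now {h}.

{h}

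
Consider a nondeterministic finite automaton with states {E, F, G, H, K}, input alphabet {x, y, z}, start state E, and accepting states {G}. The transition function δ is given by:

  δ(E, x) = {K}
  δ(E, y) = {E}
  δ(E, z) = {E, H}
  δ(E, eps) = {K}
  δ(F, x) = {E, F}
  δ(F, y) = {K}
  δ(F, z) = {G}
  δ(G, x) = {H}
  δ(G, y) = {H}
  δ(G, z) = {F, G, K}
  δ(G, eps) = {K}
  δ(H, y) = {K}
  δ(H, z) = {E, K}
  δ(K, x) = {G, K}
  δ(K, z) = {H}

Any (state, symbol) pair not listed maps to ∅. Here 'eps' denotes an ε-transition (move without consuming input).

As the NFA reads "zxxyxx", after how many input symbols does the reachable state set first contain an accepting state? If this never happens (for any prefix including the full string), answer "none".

2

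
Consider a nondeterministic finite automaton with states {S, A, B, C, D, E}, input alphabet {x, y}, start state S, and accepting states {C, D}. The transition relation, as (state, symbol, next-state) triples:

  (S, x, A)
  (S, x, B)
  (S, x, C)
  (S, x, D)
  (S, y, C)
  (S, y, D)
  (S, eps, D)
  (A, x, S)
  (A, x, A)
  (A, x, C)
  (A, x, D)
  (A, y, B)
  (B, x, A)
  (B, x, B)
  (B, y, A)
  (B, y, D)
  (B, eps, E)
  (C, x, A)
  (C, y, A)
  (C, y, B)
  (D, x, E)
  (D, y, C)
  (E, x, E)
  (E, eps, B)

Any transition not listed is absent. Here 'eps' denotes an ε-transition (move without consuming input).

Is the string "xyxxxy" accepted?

Start: ε-closure({S}) = {S, D}.
Read 'x': S→{A, B, C, D}, D→{E}; now {A, B, C, D, E}.
Read 'y': A→{B}, B→{A, D}, C→{A, B}, D→{C}, E→∅; union {A, B, C, D}; ε-closure = {A, B, C, D, E}.
Read 'x': A→{S, A, C, D}, B→{A, B}, C→{A}, D→{E}, E→{E}; now {S, A, B, C, D, E}.
Read 'x': S→{A, B, C, D}, A→{S, A, C, D}, B→{A, B}, C→{A}, D→{E}, E→{E}; now {S, A, B, C, D, E}.
Read 'x': S→{A, B, C, D}, A→{S, A, C, D}, B→{A, B}, C→{A}, D→{E}, E→{E}; now {S, A, B, C, D, E}.
Read 'y': S→{C, D}, A→{B}, B→{A, D}, C→{A, B}, D→{C}, E→∅; union {A, B, C, D}; ε-closure = {A, B, C, D, E}.
The final set {A, B, C, D, E} contains the accepting states C, D.

Yes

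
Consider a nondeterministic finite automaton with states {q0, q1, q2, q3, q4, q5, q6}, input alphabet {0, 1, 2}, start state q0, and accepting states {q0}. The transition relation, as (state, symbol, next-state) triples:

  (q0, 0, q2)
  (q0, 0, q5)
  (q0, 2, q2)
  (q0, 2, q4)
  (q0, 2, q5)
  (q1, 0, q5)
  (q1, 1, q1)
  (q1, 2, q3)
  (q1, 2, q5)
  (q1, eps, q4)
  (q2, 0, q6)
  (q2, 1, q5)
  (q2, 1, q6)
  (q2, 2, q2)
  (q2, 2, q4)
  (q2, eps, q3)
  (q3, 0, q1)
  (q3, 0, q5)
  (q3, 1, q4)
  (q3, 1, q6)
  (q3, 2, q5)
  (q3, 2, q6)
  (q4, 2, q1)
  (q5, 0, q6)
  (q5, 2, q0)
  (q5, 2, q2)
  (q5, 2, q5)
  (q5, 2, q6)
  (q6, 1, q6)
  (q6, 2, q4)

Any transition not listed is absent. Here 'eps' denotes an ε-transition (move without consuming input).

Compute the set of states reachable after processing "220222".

{q0, q1, q2, q3, q4, q5, q6}

Start in {q0}.
Read '2': {q0} → {q2, q3, q4, q5}.
Read '2': {q2, q3, q4, q5} → {q0, q1, q2, q3, q4, q5, q6}.
Read '0': {q0, q1, q2, q3, q4, q5, q6} → {q1, q2, q3, q4, q5, q6}.
Read '2': {q1, q2, q3, q4, q5, q6} → {q0, q1, q2, q3, q4, q5, q6}.
Read '2': {q0, q1, q2, q3, q4, q5, q6} → {q0, q1, q2, q3, q4, q5, q6}.
Read '2': {q0, q1, q2, q3, q4, q5, q6} → {q0, q1, q2, q3, q4, q5, q6}.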